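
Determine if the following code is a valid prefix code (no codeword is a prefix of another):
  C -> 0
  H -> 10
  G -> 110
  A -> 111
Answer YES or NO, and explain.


Checking each pair (does one codeword prefix another?):
  C='0' vs H='10': no prefix
  C='0' vs G='110': no prefix
  C='0' vs A='111': no prefix
  H='10' vs C='0': no prefix
  H='10' vs G='110': no prefix
  H='10' vs A='111': no prefix
  G='110' vs C='0': no prefix
  G='110' vs H='10': no prefix
  G='110' vs A='111': no prefix
  A='111' vs C='0': no prefix
  A='111' vs H='10': no prefix
  A='111' vs G='110': no prefix
No violation found over all pairs.

YES -- this is a valid prefix code. No codeword is a prefix of any other codeword.


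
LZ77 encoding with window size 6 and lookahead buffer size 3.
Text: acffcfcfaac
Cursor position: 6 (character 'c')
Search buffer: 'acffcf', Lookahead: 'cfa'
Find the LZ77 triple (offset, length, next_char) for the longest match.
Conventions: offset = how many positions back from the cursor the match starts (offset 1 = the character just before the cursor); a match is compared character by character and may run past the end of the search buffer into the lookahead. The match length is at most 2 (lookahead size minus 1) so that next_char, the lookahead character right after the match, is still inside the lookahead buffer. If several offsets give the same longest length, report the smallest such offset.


Try each offset into the search buffer:
  offset=1 (pos 5, char 'f'): match length 0
  offset=2 (pos 4, char 'c'): match length 2
  offset=3 (pos 3, char 'f'): match length 0
  offset=4 (pos 2, char 'f'): match length 0
  offset=5 (pos 1, char 'c'): match length 2
  offset=6 (pos 0, char 'a'): match length 0
Longest match has length 2, found at offsets 2, 5; take the smallest, offset 2.
next_char = character at position 6 + 2 = 8 -> 'a'

Best match: offset=2, length=2 (matching 'cf' starting at position 4)
LZ77 triple: (2, 2, 'a')


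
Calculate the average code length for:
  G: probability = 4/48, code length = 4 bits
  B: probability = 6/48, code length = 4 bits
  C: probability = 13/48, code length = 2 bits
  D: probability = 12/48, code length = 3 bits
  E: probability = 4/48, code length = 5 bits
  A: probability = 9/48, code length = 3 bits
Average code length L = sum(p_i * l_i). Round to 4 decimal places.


Weighted contributions p_i * l_i:
  G: (4/48) * 4 = 16/48
  B: (6/48) * 4 = 24/48
  C: (13/48) * 2 = 26/48
  D: (12/48) * 3 = 36/48
  E: (4/48) * 5 = 20/48
  A: (9/48) * 3 = 27/48
Sum = (16 + 24 + 26 + 36 + 20 + 27)/48 = 149/48

L = 149/48 = 3.1042 bits/symbol


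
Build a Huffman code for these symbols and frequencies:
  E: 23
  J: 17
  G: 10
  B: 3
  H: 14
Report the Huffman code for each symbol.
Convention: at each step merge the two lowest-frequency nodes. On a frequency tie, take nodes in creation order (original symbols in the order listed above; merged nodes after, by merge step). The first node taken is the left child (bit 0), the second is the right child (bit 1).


Huffman tree construction:
Step 1: Merge B(3) + G(10) = 13
Step 2: Merge (B+G)(13) + H(14) = 27
Step 3: Merge J(17) + E(23) = 40
Step 4: Merge ((B+G)+H)(27) + (J+E)(40) = 67
Read each symbol's code off the tree from the root (left child = 0, right child = 1).

Codes:
  E: 11 (length 2)
  J: 10 (length 2)
  G: 001 (length 3)
  B: 000 (length 3)
  H: 01 (length 2)
Average code length: 147/67 = 2.1940 bits/symbol


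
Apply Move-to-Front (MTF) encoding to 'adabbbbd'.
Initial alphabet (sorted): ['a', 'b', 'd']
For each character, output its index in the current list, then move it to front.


MTF encoding:
'a': index 0 in ['a', 'b', 'd'] -> ['a', 'b', 'd']
'd': index 2 in ['a', 'b', 'd'] -> ['d', 'a', 'b']
'a': index 1 in ['d', 'a', 'b'] -> ['a', 'd', 'b']
'b': index 2 in ['a', 'd', 'b'] -> ['b', 'a', 'd']
'b': index 0 in ['b', 'a', 'd'] -> ['b', 'a', 'd']
'b': index 0 in ['b', 'a', 'd'] -> ['b', 'a', 'd']
'b': index 0 in ['b', 'a', 'd'] -> ['b', 'a', 'd']
'd': index 2 in ['b', 'a', 'd'] -> ['d', 'b', 'a']


Output: [0, 2, 1, 2, 0, 0, 0, 2]


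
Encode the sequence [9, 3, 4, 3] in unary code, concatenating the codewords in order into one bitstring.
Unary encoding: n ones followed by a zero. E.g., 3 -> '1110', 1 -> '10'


Encode each number as n ones followed by a terminating 0:
  9 -> 1111111110 (10 bits)
  3 -> 1110 (4 bits)
  4 -> 11110 (5 bits)
  3 -> 1110 (4 bits)
Total length = 10 + 4 + 5 + 4 = 23 bits.

Unary([9, 3, 4, 3]) = 11111111101110111101110 (23 bits)


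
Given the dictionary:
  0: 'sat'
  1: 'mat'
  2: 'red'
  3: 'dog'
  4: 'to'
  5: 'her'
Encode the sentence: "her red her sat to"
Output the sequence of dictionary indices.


Look up each word in the dictionary:
  'her' -> 5
  'red' -> 2
  'her' -> 5
  'sat' -> 0
  'to' -> 4

Encoded: [5, 2, 5, 0, 4]


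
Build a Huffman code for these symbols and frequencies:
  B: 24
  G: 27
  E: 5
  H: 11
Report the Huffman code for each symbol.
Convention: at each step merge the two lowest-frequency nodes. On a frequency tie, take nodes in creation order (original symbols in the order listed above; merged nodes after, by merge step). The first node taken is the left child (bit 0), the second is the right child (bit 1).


Huffman tree construction:
Step 1: Merge E(5) + H(11) = 16
Step 2: Merge (E+H)(16) + B(24) = 40
Step 3: Merge G(27) + ((E+H)+B)(40) = 67
Read each symbol's code off the tree from the root (left child = 0, right child = 1).

Codes:
  B: 11 (length 2)
  G: 0 (length 1)
  E: 100 (length 3)
  H: 101 (length 3)
Average code length: 123/67 = 1.8358 bits/symbol


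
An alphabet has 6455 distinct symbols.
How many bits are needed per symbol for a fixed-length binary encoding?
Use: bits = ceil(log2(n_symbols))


log2(6455) = 12.6562
Bracket: 2^12 = 4096 < 6455 <= 2^13 = 8192
So ceil(log2(6455)) = 13

bits = ceil(log2(6455)) = ceil(12.6562) = 13 bits


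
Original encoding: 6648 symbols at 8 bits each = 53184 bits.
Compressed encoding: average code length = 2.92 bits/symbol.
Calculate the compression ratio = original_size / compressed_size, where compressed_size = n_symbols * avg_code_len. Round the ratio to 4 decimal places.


original_size = n_symbols * orig_bits = 6648 * 8 = 53184 bits
compressed_size = n_symbols * avg_code_len = 6648 * 2.92 = 19412.16 bits
ratio = original_size / compressed_size = 53184 / 19412.16 = 2.7397

Compression ratio = 2.7397


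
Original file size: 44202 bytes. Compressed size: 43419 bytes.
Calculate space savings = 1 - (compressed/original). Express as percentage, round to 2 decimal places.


ratio = compressed/original = 43419/44202 = 0.982286
savings = 1 - ratio = 1 - 0.982286 = 0.017714
as a percentage: 0.017714 * 100 = 1.77%

Space savings = 1 - 43419/44202 = 1.77%


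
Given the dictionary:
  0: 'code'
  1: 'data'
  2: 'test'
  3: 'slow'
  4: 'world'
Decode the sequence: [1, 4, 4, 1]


Look up each index in the dictionary:
  1 -> 'data'
  4 -> 'world'
  4 -> 'world'
  1 -> 'data'

Decoded: "data world world data"


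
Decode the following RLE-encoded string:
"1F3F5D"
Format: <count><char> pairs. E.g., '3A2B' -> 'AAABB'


Expanding each <count><char> pair:
  1F -> 'F'
  3F -> 'FFF'
  5D -> 'DDDDD'

Decoded = FFFFDDDDD


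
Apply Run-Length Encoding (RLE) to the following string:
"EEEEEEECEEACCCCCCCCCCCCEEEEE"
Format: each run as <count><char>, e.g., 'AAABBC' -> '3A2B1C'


Scanning runs left to right:
  i=0: run of 'E' x 7 -> '7E'
  i=7: run of 'C' x 1 -> '1C'
  i=8: run of 'E' x 2 -> '2E'
  i=10: run of 'A' x 1 -> '1A'
  i=11: run of 'C' x 12 -> '12C'
  i=23: run of 'E' x 5 -> '5E'

RLE = 7E1C2E1A12C5E


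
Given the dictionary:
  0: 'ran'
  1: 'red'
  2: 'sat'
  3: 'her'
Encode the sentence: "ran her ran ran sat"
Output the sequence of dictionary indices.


Look up each word in the dictionary:
  'ran' -> 0
  'her' -> 3
  'ran' -> 0
  'ran' -> 0
  'sat' -> 2

Encoded: [0, 3, 0, 0, 2]


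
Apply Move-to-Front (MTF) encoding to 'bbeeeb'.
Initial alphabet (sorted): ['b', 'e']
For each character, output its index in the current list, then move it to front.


MTF encoding:
'b': index 0 in ['b', 'e'] -> ['b', 'e']
'b': index 0 in ['b', 'e'] -> ['b', 'e']
'e': index 1 in ['b', 'e'] -> ['e', 'b']
'e': index 0 in ['e', 'b'] -> ['e', 'b']
'e': index 0 in ['e', 'b'] -> ['e', 'b']
'b': index 1 in ['e', 'b'] -> ['b', 'e']


Output: [0, 0, 1, 0, 0, 1]


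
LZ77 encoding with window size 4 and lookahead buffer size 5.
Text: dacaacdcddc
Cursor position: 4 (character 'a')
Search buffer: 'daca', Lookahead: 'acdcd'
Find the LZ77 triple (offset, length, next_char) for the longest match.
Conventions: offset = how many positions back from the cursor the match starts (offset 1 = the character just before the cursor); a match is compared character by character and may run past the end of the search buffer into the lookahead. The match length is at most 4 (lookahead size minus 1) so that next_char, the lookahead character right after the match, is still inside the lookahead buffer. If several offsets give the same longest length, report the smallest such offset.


Try each offset into the search buffer:
  offset=1 (pos 3, char 'a'): match length 1
  offset=2 (pos 2, char 'c'): match length 0
  offset=3 (pos 1, char 'a'): match length 2
  offset=4 (pos 0, char 'd'): match length 0
Longest match has length 2 at offset 3.
next_char = character at position 4 + 2 = 6 -> 'd'

Best match: offset=3, length=2 (matching 'ac' starting at position 1)
LZ77 triple: (3, 2, 'd')


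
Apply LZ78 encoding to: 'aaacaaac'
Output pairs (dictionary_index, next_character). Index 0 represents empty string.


LZ78 encoding steps:
Dictionary: {0: ''}
Step 1: w='' (idx 0), next='a' -> output (0, 'a'), add 'a' as idx 1
Step 2: w='a' (idx 1), next='a' -> output (1, 'a'), add 'aa' as idx 2
Step 3: w='' (idx 0), next='c' -> output (0, 'c'), add 'c' as idx 3
Step 4: w='aa' (idx 2), next='a' -> output (2, 'a'), add 'aaa' as idx 4
Step 5: w='c' (idx 3), end of input -> output (3, '')


Encoded: [(0, 'a'), (1, 'a'), (0, 'c'), (2, 'a'), (3, '')]


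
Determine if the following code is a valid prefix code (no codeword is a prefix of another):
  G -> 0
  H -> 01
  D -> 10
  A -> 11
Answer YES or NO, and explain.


Checking each pair (does one codeword prefix another?):
  G='0' vs H='01': prefix -- VIOLATION

NO -- this is NOT a valid prefix code. G (0) is a prefix of H (01).


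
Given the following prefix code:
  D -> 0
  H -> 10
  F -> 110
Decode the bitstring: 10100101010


Decoding step by step:
Bits 10 -> H
Bits 10 -> H
Bits 0 -> D
Bits 10 -> H
Bits 10 -> H
Bits 10 -> H


Decoded message: HHDHHH


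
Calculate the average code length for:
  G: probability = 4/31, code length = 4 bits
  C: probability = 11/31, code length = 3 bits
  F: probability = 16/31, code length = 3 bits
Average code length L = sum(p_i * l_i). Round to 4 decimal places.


Weighted contributions p_i * l_i:
  G: (4/31) * 4 = 16/31
  C: (11/31) * 3 = 33/31
  F: (16/31) * 3 = 48/31
Sum = (16 + 33 + 48)/31 = 97/31

L = 97/31 = 3.1290 bits/symbol


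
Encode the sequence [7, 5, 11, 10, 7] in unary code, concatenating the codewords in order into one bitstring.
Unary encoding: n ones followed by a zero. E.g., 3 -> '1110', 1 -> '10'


Encode each number as n ones followed by a terminating 0:
  7 -> 11111110 (8 bits)
  5 -> 111110 (6 bits)
  11 -> 111111111110 (12 bits)
  10 -> 11111111110 (11 bits)
  7 -> 11111110 (8 bits)
Total length = 8 + 6 + 12 + 11 + 8 = 45 bits.

Unary([7, 5, 11, 10, 7]) = 111111101111101111111111101111111111011111110 (45 bits)


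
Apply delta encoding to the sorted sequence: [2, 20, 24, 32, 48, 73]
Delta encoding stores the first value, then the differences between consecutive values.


First value: 2
Deltas:
  20 - 2 = 18
  24 - 20 = 4
  32 - 24 = 8
  48 - 32 = 16
  73 - 48 = 25


Delta encoded: [2, 18, 4, 8, 16, 25]


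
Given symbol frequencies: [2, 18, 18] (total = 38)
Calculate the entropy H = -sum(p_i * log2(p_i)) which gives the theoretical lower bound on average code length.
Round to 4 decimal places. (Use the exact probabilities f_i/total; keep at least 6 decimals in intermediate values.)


Per-symbol terms -p_i * log2(p_i) with p_i = f_i/38:
  p = 2/38 = 0.052632: log2(p) = -4.247928, -p*log2(p) = 0.223575
  p = 18/38 = 0.473684: log2(p) = -1.078003, -p*log2(p) = 0.510633
  p = 18/38 = 0.473684: log2(p) = -1.078003, -p*log2(p) = 0.510633
H = 0.223575 + 0.510633 + 0.510633 = 1.244841

H = 1.2448 bits/symbol


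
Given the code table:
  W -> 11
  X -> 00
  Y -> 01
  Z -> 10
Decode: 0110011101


Decoding:
01 -> Y
10 -> Z
01 -> Y
11 -> W
01 -> Y


Result: YZYWY


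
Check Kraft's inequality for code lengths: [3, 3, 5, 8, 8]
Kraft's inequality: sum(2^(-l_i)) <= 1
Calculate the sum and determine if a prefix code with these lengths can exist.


Sum = 2^(-3) + 2^(-3) + 2^(-5) + 2^(-8) + 2^(-8)
    = 0.125 + 0.125 + 0.03125 + 0.00390625 + 0.00390625
    = 74/256 = 0.2890625
Since 0.2890625 <= 1, Kraft's inequality IS satisfied.
A prefix code with these lengths CAN exist.

Kraft sum = 0.2890625. Satisfied.


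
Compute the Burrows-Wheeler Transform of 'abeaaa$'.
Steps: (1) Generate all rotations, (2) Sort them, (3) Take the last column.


Rotations (sorted):
  0: $abeaaa -> last char: a
  1: a$abeaa -> last char: a
  2: aa$abea -> last char: a
  3: aaa$abe -> last char: e
  4: abeaaa$ -> last char: $
  5: beaaa$a -> last char: a
  6: eaaa$ab -> last char: b


BWT = aaae$ab


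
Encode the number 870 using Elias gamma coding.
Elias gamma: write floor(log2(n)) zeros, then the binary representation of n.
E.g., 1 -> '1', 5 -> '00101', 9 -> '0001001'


num_bits = floor(log2(870)) + 1 = 10
leading_zeros = num_bits - 1 = 9
binary(870) = 1101100110

Elias gamma(870) = '000000000' + '1101100110' = 0000000001101100110 (19 bits)


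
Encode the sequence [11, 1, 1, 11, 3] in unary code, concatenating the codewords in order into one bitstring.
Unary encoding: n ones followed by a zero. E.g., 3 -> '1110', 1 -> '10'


Encode each number as n ones followed by a terminating 0:
  11 -> 111111111110 (12 bits)
  1 -> 10 (2 bits)
  1 -> 10 (2 bits)
  11 -> 111111111110 (12 bits)
  3 -> 1110 (4 bits)
Total length = 12 + 2 + 2 + 12 + 4 = 32 bits.

Unary([11, 1, 1, 11, 3]) = 11111111111010101111111111101110 (32 bits)


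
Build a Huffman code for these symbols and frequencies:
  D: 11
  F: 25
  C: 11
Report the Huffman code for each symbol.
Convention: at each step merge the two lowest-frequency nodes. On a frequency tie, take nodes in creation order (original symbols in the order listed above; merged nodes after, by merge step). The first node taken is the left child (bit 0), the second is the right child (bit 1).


Huffman tree construction:
Step 1: Merge D(11) + C(11) = 22
Step 2: Merge (D+C)(22) + F(25) = 47
Read each symbol's code off the tree from the root (left child = 0, right child = 1).

Codes:
  D: 00 (length 2)
  F: 1 (length 1)
  C: 01 (length 2)
Average code length: 69/47 = 1.4681 bits/symbol


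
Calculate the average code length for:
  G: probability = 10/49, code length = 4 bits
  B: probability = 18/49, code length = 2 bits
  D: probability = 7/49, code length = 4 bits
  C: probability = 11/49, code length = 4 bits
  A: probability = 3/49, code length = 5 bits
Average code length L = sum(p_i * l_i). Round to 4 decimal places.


Weighted contributions p_i * l_i:
  G: (10/49) * 4 = 40/49
  B: (18/49) * 2 = 36/49
  D: (7/49) * 4 = 28/49
  C: (11/49) * 4 = 44/49
  A: (3/49) * 5 = 15/49
Sum = (40 + 36 + 28 + 44 + 15)/49 = 163/49

L = 163/49 = 3.3265 bits/symbol


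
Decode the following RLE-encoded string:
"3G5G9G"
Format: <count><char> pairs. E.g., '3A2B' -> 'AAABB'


Expanding each <count><char> pair:
  3G -> 'GGG'
  5G -> 'GGGGG'
  9G -> 'GGGGGGGGG'

Decoded = GGGGGGGGGGGGGGGGG


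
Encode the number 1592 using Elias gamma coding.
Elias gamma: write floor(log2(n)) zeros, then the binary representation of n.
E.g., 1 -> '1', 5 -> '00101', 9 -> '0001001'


num_bits = floor(log2(1592)) + 1 = 11
leading_zeros = num_bits - 1 = 10
binary(1592) = 11000111000

Elias gamma(1592) = '0000000000' + '11000111000' = 000000000011000111000 (21 bits)


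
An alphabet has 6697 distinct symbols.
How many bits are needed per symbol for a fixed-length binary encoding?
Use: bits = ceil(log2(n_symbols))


log2(6697) = 12.7093
Bracket: 2^12 = 4096 < 6697 <= 2^13 = 8192
So ceil(log2(6697)) = 13

bits = ceil(log2(6697)) = ceil(12.7093) = 13 bits


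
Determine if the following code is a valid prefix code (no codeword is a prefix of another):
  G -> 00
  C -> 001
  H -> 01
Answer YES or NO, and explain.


Checking each pair (does one codeword prefix another?):
  G='00' vs C='001': prefix -- VIOLATION

NO -- this is NOT a valid prefix code. G (00) is a prefix of C (001).


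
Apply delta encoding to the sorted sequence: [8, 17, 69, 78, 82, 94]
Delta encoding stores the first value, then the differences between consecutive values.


First value: 8
Deltas:
  17 - 8 = 9
  69 - 17 = 52
  78 - 69 = 9
  82 - 78 = 4
  94 - 82 = 12


Delta encoded: [8, 9, 52, 9, 4, 12]


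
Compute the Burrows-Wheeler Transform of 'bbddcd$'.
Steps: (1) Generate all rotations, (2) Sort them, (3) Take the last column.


Rotations (sorted):
  0: $bbddcd -> last char: d
  1: bbddcd$ -> last char: $
  2: bddcd$b -> last char: b
  3: cd$bbdd -> last char: d
  4: d$bbddc -> last char: c
  5: dcd$bbd -> last char: d
  6: ddcd$bb -> last char: b


BWT = d$bdcdb


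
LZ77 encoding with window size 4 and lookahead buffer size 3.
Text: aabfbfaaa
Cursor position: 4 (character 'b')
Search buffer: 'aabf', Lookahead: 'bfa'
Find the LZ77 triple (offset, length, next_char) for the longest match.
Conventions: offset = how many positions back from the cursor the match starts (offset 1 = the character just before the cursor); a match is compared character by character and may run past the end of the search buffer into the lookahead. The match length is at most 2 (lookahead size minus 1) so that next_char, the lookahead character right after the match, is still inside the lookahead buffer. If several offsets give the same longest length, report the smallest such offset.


Try each offset into the search buffer:
  offset=1 (pos 3, char 'f'): match length 0
  offset=2 (pos 2, char 'b'): match length 2
  offset=3 (pos 1, char 'a'): match length 0
  offset=4 (pos 0, char 'a'): match length 0
Longest match has length 2 at offset 2.
next_char = character at position 4 + 2 = 6 -> 'a'

Best match: offset=2, length=2 (matching 'bf' starting at position 2)
LZ77 triple: (2, 2, 'a')


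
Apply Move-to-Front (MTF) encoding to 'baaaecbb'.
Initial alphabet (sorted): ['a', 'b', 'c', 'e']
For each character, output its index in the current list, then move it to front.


MTF encoding:
'b': index 1 in ['a', 'b', 'c', 'e'] -> ['b', 'a', 'c', 'e']
'a': index 1 in ['b', 'a', 'c', 'e'] -> ['a', 'b', 'c', 'e']
'a': index 0 in ['a', 'b', 'c', 'e'] -> ['a', 'b', 'c', 'e']
'a': index 0 in ['a', 'b', 'c', 'e'] -> ['a', 'b', 'c', 'e']
'e': index 3 in ['a', 'b', 'c', 'e'] -> ['e', 'a', 'b', 'c']
'c': index 3 in ['e', 'a', 'b', 'c'] -> ['c', 'e', 'a', 'b']
'b': index 3 in ['c', 'e', 'a', 'b'] -> ['b', 'c', 'e', 'a']
'b': index 0 in ['b', 'c', 'e', 'a'] -> ['b', 'c', 'e', 'a']


Output: [1, 1, 0, 0, 3, 3, 3, 0]


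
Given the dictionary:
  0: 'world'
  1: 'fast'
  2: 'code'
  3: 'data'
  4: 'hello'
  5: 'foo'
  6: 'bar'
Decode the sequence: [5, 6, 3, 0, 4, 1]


Look up each index in the dictionary:
  5 -> 'foo'
  6 -> 'bar'
  3 -> 'data'
  0 -> 'world'
  4 -> 'hello'
  1 -> 'fast'

Decoded: "foo bar data world hello fast"


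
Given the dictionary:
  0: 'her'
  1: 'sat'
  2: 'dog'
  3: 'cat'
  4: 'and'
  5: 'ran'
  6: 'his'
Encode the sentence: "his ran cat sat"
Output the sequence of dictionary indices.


Look up each word in the dictionary:
  'his' -> 6
  'ran' -> 5
  'cat' -> 3
  'sat' -> 1

Encoded: [6, 5, 3, 1]


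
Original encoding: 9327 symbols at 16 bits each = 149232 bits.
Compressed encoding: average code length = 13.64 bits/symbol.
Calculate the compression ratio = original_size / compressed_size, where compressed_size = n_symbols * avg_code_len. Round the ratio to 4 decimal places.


original_size = n_symbols * orig_bits = 9327 * 16 = 149232 bits
compressed_size = n_symbols * avg_code_len = 9327 * 13.64 = 127220.28 bits
ratio = original_size / compressed_size = 149232 / 127220.28 = 1.173

Compression ratio = 1.173


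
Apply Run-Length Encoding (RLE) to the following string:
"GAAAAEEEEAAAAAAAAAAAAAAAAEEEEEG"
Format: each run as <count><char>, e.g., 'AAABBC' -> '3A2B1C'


Scanning runs left to right:
  i=0: run of 'G' x 1 -> '1G'
  i=1: run of 'A' x 4 -> '4A'
  i=5: run of 'E' x 4 -> '4E'
  i=9: run of 'A' x 16 -> '16A'
  i=25: run of 'E' x 5 -> '5E'
  i=30: run of 'G' x 1 -> '1G'

RLE = 1G4A4E16A5E1G


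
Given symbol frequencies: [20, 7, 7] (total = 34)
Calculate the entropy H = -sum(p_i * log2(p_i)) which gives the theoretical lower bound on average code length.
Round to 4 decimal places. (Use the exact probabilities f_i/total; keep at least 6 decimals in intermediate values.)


Per-symbol terms -p_i * log2(p_i) with p_i = f_i/34:
  p = 20/34 = 0.588235: log2(p) = -0.765535, -p*log2(p) = 0.450315
  p = 7/34 = 0.205882: log2(p) = -2.280108, -p*log2(p) = 0.469434
  p = 7/34 = 0.205882: log2(p) = -2.280108, -p*log2(p) = 0.469434
H = 0.450315 + 0.469434 + 0.469434 = 1.389183

H = 1.3892 bits/symbol


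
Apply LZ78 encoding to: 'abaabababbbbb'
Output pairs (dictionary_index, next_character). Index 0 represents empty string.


LZ78 encoding steps:
Dictionary: {0: ''}
Step 1: w='' (idx 0), next='a' -> output (0, 'a'), add 'a' as idx 1
Step 2: w='' (idx 0), next='b' -> output (0, 'b'), add 'b' as idx 2
Step 3: w='a' (idx 1), next='a' -> output (1, 'a'), add 'aa' as idx 3
Step 4: w='b' (idx 2), next='a' -> output (2, 'a'), add 'ba' as idx 4
Step 5: w='ba' (idx 4), next='b' -> output (4, 'b'), add 'bab' as idx 5
Step 6: w='b' (idx 2), next='b' -> output (2, 'b'), add 'bb' as idx 6
Step 7: w='bb' (idx 6), end of input -> output (6, '')


Encoded: [(0, 'a'), (0, 'b'), (1, 'a'), (2, 'a'), (4, 'b'), (2, 'b'), (6, '')]


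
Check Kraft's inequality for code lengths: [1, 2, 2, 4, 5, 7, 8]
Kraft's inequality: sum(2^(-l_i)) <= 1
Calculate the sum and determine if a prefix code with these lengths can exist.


Sum = 2^(-1) + 2^(-2) + 2^(-2) + 2^(-4) + 2^(-5) + 2^(-7) + 2^(-8)
    = 0.5 + 0.25 + 0.25 + 0.0625 + 0.03125 + 0.0078125 + 0.00390625
    = 283/256 = 1.10546875
Since 1.10546875 > 1, Kraft's inequality is NOT satisfied.
A prefix code with these lengths CANNOT exist.

Kraft sum = 1.10546875. Not satisfied.


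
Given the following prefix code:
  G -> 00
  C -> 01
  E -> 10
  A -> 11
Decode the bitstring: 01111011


Decoding step by step:
Bits 01 -> C
Bits 11 -> A
Bits 10 -> E
Bits 11 -> A


Decoded message: CAEA


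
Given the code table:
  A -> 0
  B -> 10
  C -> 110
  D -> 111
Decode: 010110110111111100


Decoding:
0 -> A
10 -> B
110 -> C
110 -> C
111 -> D
111 -> D
10 -> B
0 -> A


Result: ABCCDDBA


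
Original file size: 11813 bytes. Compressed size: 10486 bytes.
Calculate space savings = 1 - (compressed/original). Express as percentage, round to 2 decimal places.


ratio = compressed/original = 10486/11813 = 0.887666
savings = 1 - ratio = 1 - 0.887666 = 0.112334
as a percentage: 0.112334 * 100 = 11.23%

Space savings = 1 - 10486/11813 = 11.23%


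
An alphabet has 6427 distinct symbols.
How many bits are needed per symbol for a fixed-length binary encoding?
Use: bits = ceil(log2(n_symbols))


log2(6427) = 12.6499
Bracket: 2^12 = 4096 < 6427 <= 2^13 = 8192
So ceil(log2(6427)) = 13

bits = ceil(log2(6427)) = ceil(12.6499) = 13 bits


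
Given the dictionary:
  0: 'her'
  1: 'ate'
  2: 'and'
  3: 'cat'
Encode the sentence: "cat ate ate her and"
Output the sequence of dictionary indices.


Look up each word in the dictionary:
  'cat' -> 3
  'ate' -> 1
  'ate' -> 1
  'her' -> 0
  'and' -> 2

Encoded: [3, 1, 1, 0, 2]


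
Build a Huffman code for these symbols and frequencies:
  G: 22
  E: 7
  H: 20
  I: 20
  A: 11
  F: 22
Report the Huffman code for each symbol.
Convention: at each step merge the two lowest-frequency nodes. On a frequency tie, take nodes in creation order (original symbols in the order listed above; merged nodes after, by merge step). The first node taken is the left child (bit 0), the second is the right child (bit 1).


Huffman tree construction:
Step 1: Merge E(7) + A(11) = 18
Step 2: Merge (E+A)(18) + H(20) = 38
Step 3: Merge I(20) + G(22) = 42
Step 4: Merge F(22) + ((E+A)+H)(38) = 60
Step 5: Merge (I+G)(42) + (F+((E+A)+H))(60) = 102
Read each symbol's code off the tree from the root (left child = 0, right child = 1).

Codes:
  G: 01 (length 2)
  E: 1100 (length 4)
  H: 111 (length 3)
  I: 00 (length 2)
  A: 1101 (length 4)
  F: 10 (length 2)
Average code length: 260/102 = 2.5490 bits/symbol


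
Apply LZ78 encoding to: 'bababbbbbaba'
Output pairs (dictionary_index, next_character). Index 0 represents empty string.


LZ78 encoding steps:
Dictionary: {0: ''}
Step 1: w='' (idx 0), next='b' -> output (0, 'b'), add 'b' as idx 1
Step 2: w='' (idx 0), next='a' -> output (0, 'a'), add 'a' as idx 2
Step 3: w='b' (idx 1), next='a' -> output (1, 'a'), add 'ba' as idx 3
Step 4: w='b' (idx 1), next='b' -> output (1, 'b'), add 'bb' as idx 4
Step 5: w='bb' (idx 4), next='b' -> output (4, 'b'), add 'bbb' as idx 5
Step 6: w='a' (idx 2), next='b' -> output (2, 'b'), add 'ab' as idx 6
Step 7: w='a' (idx 2), end of input -> output (2, '')


Encoded: [(0, 'b'), (0, 'a'), (1, 'a'), (1, 'b'), (4, 'b'), (2, 'b'), (2, '')]


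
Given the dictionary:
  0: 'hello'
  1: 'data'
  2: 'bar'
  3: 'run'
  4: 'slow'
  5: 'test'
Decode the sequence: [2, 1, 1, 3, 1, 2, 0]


Look up each index in the dictionary:
  2 -> 'bar'
  1 -> 'data'
  1 -> 'data'
  3 -> 'run'
  1 -> 'data'
  2 -> 'bar'
  0 -> 'hello'

Decoded: "bar data data run data bar hello"


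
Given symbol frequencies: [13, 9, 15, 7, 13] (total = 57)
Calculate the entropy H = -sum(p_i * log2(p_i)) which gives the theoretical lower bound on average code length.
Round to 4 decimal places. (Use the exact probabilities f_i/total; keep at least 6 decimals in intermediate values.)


Per-symbol terms -p_i * log2(p_i) with p_i = f_i/57:
  p = 13/57 = 0.228070: log2(p) = -2.132450, -p*log2(p) = 0.486348
  p = 9/57 = 0.157895: log2(p) = -2.662965, -p*log2(p) = 0.420468
  p = 15/57 = 0.263158: log2(p) = -1.925999, -p*log2(p) = 0.506842
  p = 7/57 = 0.122807: log2(p) = -3.025535, -p*log2(p) = 0.371557
  p = 13/57 = 0.228070: log2(p) = -2.132450, -p*log2(p) = 0.486348
H = 0.486348 + 0.420468 + 0.506842 + 0.371557 + 0.486348 = 2.271563

H = 2.2716 bits/symbol


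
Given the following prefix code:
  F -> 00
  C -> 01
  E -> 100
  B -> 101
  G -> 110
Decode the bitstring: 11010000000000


Decoding step by step:
Bits 110 -> G
Bits 100 -> E
Bits 00 -> F
Bits 00 -> F
Bits 00 -> F
Bits 00 -> F


Decoded message: GEFFFF


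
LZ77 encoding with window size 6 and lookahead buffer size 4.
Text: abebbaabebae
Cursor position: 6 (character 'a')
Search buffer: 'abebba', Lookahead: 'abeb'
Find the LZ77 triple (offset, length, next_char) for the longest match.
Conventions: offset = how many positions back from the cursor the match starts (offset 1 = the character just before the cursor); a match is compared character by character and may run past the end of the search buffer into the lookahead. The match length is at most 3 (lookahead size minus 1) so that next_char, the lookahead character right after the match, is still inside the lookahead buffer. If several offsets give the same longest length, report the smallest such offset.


Try each offset into the search buffer:
  offset=1 (pos 5, char 'a'): match length 1
  offset=2 (pos 4, char 'b'): match length 0
  offset=3 (pos 3, char 'b'): match length 0
  offset=4 (pos 2, char 'e'): match length 0
  offset=5 (pos 1, char 'b'): match length 0
  offset=6 (pos 0, char 'a'): match length 3
Longest match has length 3 at offset 6.
next_char = character at position 6 + 3 = 9 -> 'b'

Best match: offset=6, length=3 (matching 'abe' starting at position 0)
LZ77 triple: (6, 3, 'b')


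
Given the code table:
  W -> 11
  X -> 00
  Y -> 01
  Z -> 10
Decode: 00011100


Decoding:
00 -> X
01 -> Y
11 -> W
00 -> X


Result: XYWX


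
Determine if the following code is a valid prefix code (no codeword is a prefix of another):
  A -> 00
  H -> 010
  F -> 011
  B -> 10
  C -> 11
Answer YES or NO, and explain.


Checking each pair (does one codeword prefix another?):
  A='00' vs H='010': no prefix
  A='00' vs F='011': no prefix
  A='00' vs B='10': no prefix
  A='00' vs C='11': no prefix
  H='010' vs A='00': no prefix
  H='010' vs F='011': no prefix
  H='010' vs B='10': no prefix
  H='010' vs C='11': no prefix
  F='011' vs A='00': no prefix
  F='011' vs H='010': no prefix
  F='011' vs B='10': no prefix
  F='011' vs C='11': no prefix
  B='10' vs A='00': no prefix
  B='10' vs H='010': no prefix
  B='10' vs F='011': no prefix
  B='10' vs C='11': no prefix
  C='11' vs A='00': no prefix
  C='11' vs H='010': no prefix
  C='11' vs F='011': no prefix
  C='11' vs B='10': no prefix
No violation found over all pairs.

YES -- this is a valid prefix code. No codeword is a prefix of any other codeword.


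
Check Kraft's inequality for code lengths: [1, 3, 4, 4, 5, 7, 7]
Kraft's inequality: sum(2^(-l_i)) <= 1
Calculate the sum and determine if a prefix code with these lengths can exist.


Sum = 2^(-1) + 2^(-3) + 2^(-4) + 2^(-4) + 2^(-5) + 2^(-7) + 2^(-7)
    = 0.5 + 0.125 + 0.0625 + 0.0625 + 0.03125 + 0.0078125 + 0.0078125
    = 102/128 = 0.796875
Since 0.796875 <= 1, Kraft's inequality IS satisfied.
A prefix code with these lengths CAN exist.

Kraft sum = 0.796875. Satisfied.


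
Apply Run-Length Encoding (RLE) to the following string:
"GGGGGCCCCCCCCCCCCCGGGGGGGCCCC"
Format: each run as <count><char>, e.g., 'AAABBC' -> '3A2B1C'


Scanning runs left to right:
  i=0: run of 'G' x 5 -> '5G'
  i=5: run of 'C' x 13 -> '13C'
  i=18: run of 'G' x 7 -> '7G'
  i=25: run of 'C' x 4 -> '4C'

RLE = 5G13C7G4C


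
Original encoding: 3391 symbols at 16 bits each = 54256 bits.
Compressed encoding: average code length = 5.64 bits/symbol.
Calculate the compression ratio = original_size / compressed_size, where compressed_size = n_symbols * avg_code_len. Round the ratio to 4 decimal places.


original_size = n_symbols * orig_bits = 3391 * 16 = 54256 bits
compressed_size = n_symbols * avg_code_len = 3391 * 5.64 = 19125.24 bits
ratio = original_size / compressed_size = 54256 / 19125.24 = 2.8369

Compression ratio = 2.8369


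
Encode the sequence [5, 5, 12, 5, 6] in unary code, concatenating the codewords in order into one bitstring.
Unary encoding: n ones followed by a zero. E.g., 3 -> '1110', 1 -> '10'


Encode each number as n ones followed by a terminating 0:
  5 -> 111110 (6 bits)
  5 -> 111110 (6 bits)
  12 -> 1111111111110 (13 bits)
  5 -> 111110 (6 bits)
  6 -> 1111110 (7 bits)
Total length = 6 + 6 + 13 + 6 + 7 = 38 bits.

Unary([5, 5, 12, 5, 6]) = 11111011111011111111111101111101111110 (38 bits)


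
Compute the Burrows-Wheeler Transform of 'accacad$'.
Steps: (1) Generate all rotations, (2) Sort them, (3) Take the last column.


Rotations (sorted):
  0: $accacad -> last char: d
  1: acad$acc -> last char: c
  2: accacad$ -> last char: $
  3: ad$accac -> last char: c
  4: cacad$ac -> last char: c
  5: cad$acca -> last char: a
  6: ccacad$a -> last char: a
  7: d$accaca -> last char: a


BWT = dc$ccaaa


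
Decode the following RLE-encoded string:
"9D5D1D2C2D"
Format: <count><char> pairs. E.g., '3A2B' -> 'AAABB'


Expanding each <count><char> pair:
  9D -> 'DDDDDDDDD'
  5D -> 'DDDDD'
  1D -> 'D'
  2C -> 'CC'
  2D -> 'DD'

Decoded = DDDDDDDDDDDDDDDCCDD


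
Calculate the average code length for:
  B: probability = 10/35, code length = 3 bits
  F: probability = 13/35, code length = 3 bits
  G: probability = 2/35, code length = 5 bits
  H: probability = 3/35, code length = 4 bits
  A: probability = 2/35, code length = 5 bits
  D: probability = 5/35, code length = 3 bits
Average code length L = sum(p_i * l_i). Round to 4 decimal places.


Weighted contributions p_i * l_i:
  B: (10/35) * 3 = 30/35
  F: (13/35) * 3 = 39/35
  G: (2/35) * 5 = 10/35
  H: (3/35) * 4 = 12/35
  A: (2/35) * 5 = 10/35
  D: (5/35) * 3 = 15/35
Sum = (30 + 39 + 10 + 12 + 10 + 15)/35 = 116/35

L = 116/35 = 3.3143 bits/symbol


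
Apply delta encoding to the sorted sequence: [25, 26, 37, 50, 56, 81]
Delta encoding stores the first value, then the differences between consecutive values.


First value: 25
Deltas:
  26 - 25 = 1
  37 - 26 = 11
  50 - 37 = 13
  56 - 50 = 6
  81 - 56 = 25


Delta encoded: [25, 1, 11, 13, 6, 25]


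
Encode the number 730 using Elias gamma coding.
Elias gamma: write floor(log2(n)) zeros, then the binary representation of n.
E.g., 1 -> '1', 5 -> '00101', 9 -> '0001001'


num_bits = floor(log2(730)) + 1 = 10
leading_zeros = num_bits - 1 = 9
binary(730) = 1011011010

Elias gamma(730) = '000000000' + '1011011010' = 0000000001011011010 (19 bits)


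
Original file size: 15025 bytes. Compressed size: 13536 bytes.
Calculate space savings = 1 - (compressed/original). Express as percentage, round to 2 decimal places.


ratio = compressed/original = 13536/15025 = 0.900899
savings = 1 - ratio = 1 - 0.900899 = 0.099101
as a percentage: 0.099101 * 100 = 9.91%

Space savings = 1 - 13536/15025 = 9.91%


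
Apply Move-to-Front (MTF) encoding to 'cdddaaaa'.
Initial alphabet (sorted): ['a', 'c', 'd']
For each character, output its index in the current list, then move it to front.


MTF encoding:
'c': index 1 in ['a', 'c', 'd'] -> ['c', 'a', 'd']
'd': index 2 in ['c', 'a', 'd'] -> ['d', 'c', 'a']
'd': index 0 in ['d', 'c', 'a'] -> ['d', 'c', 'a']
'd': index 0 in ['d', 'c', 'a'] -> ['d', 'c', 'a']
'a': index 2 in ['d', 'c', 'a'] -> ['a', 'd', 'c']
'a': index 0 in ['a', 'd', 'c'] -> ['a', 'd', 'c']
'a': index 0 in ['a', 'd', 'c'] -> ['a', 'd', 'c']
'a': index 0 in ['a', 'd', 'c'] -> ['a', 'd', 'c']


Output: [1, 2, 0, 0, 2, 0, 0, 0]


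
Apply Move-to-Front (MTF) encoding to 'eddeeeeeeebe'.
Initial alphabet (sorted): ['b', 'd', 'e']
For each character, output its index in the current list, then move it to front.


MTF encoding:
'e': index 2 in ['b', 'd', 'e'] -> ['e', 'b', 'd']
'd': index 2 in ['e', 'b', 'd'] -> ['d', 'e', 'b']
'd': index 0 in ['d', 'e', 'b'] -> ['d', 'e', 'b']
'e': index 1 in ['d', 'e', 'b'] -> ['e', 'd', 'b']
'e': index 0 in ['e', 'd', 'b'] -> ['e', 'd', 'b']
'e': index 0 in ['e', 'd', 'b'] -> ['e', 'd', 'b']
'e': index 0 in ['e', 'd', 'b'] -> ['e', 'd', 'b']
'e': index 0 in ['e', 'd', 'b'] -> ['e', 'd', 'b']
'e': index 0 in ['e', 'd', 'b'] -> ['e', 'd', 'b']
'e': index 0 in ['e', 'd', 'b'] -> ['e', 'd', 'b']
'b': index 2 in ['e', 'd', 'b'] -> ['b', 'e', 'd']
'e': index 1 in ['b', 'e', 'd'] -> ['e', 'b', 'd']


Output: [2, 2, 0, 1, 0, 0, 0, 0, 0, 0, 2, 1]


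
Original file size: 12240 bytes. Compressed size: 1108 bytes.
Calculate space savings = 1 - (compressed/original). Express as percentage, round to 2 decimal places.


ratio = compressed/original = 1108/12240 = 0.090523
savings = 1 - ratio = 1 - 0.090523 = 0.909477
as a percentage: 0.909477 * 100 = 90.95%

Space savings = 1 - 1108/12240 = 90.95%


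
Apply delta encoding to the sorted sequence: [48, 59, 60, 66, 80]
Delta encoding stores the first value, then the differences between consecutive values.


First value: 48
Deltas:
  59 - 48 = 11
  60 - 59 = 1
  66 - 60 = 6
  80 - 66 = 14


Delta encoded: [48, 11, 1, 6, 14]


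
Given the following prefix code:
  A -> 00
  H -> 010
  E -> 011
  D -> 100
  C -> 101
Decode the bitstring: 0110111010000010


Decoding step by step:
Bits 011 -> E
Bits 011 -> E
Bits 101 -> C
Bits 00 -> A
Bits 00 -> A
Bits 010 -> H


Decoded message: EECAAH


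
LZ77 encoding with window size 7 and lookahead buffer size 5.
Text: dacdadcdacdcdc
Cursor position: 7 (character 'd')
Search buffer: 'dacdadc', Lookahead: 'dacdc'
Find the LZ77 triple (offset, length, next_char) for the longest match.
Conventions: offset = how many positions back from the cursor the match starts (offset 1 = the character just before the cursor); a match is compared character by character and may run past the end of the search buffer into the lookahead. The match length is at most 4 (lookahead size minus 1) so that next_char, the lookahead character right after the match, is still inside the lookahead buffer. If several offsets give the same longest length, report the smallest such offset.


Try each offset into the search buffer:
  offset=1 (pos 6, char 'c'): match length 0
  offset=2 (pos 5, char 'd'): match length 1
  offset=3 (pos 4, char 'a'): match length 0
  offset=4 (pos 3, char 'd'): match length 2
  offset=5 (pos 2, char 'c'): match length 0
  offset=6 (pos 1, char 'a'): match length 0
  offset=7 (pos 0, char 'd'): match length 4
Longest match has length 4 at offset 7.
next_char = character at position 7 + 4 = 11 -> 'c'

Best match: offset=7, length=4 (matching 'dacd' starting at position 0)
LZ77 triple: (7, 4, 'c')


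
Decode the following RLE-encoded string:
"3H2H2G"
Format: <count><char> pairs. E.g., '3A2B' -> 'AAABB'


Expanding each <count><char> pair:
  3H -> 'HHH'
  2H -> 'HH'
  2G -> 'GG'

Decoded = HHHHHGG


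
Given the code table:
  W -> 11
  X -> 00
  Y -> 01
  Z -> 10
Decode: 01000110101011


Decoding:
01 -> Y
00 -> X
01 -> Y
10 -> Z
10 -> Z
10 -> Z
11 -> W


Result: YXYZZZW


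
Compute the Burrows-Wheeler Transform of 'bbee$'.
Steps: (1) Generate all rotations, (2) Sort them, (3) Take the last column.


Rotations (sorted):
  0: $bbee -> last char: e
  1: bbee$ -> last char: $
  2: bee$b -> last char: b
  3: e$bbe -> last char: e
  4: ee$bb -> last char: b


BWT = e$beb


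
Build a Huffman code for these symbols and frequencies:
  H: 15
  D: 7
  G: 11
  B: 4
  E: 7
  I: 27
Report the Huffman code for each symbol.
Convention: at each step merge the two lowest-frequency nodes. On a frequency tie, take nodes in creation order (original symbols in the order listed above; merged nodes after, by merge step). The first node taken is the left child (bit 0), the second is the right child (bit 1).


Huffman tree construction:
Step 1: Merge B(4) + D(7) = 11
Step 2: Merge E(7) + G(11) = 18
Step 3: Merge (B+D)(11) + H(15) = 26
Step 4: Merge (E+G)(18) + ((B+D)+H)(26) = 44
Step 5: Merge I(27) + ((E+G)+((B+D)+H))(44) = 71
Read each symbol's code off the tree from the root (left child = 0, right child = 1).

Codes:
  H: 111 (length 3)
  D: 1101 (length 4)
  G: 101 (length 3)
  B: 1100 (length 4)
  E: 100 (length 3)
  I: 0 (length 1)
Average code length: 170/71 = 2.3944 bits/symbol


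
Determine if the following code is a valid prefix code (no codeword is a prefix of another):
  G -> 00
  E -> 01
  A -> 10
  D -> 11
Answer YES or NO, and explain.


Checking each pair (does one codeword prefix another?):
  G='00' vs E='01': no prefix
  G='00' vs A='10': no prefix
  G='00' vs D='11': no prefix
  E='01' vs G='00': no prefix
  E='01' vs A='10': no prefix
  E='01' vs D='11': no prefix
  A='10' vs G='00': no prefix
  A='10' vs E='01': no prefix
  A='10' vs D='11': no prefix
  D='11' vs G='00': no prefix
  D='11' vs E='01': no prefix
  D='11' vs A='10': no prefix
No violation found over all pairs.

YES -- this is a valid prefix code. No codeword is a prefix of any other codeword.


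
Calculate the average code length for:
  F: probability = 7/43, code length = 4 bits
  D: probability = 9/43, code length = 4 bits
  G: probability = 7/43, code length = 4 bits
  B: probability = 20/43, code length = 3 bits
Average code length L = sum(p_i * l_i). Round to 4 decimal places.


Weighted contributions p_i * l_i:
  F: (7/43) * 4 = 28/43
  D: (9/43) * 4 = 36/43
  G: (7/43) * 4 = 28/43
  B: (20/43) * 3 = 60/43
Sum = (28 + 36 + 28 + 60)/43 = 152/43

L = 152/43 = 3.5349 bits/symbol


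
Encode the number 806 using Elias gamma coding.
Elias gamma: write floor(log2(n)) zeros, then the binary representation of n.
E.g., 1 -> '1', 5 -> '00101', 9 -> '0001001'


num_bits = floor(log2(806)) + 1 = 10
leading_zeros = num_bits - 1 = 9
binary(806) = 1100100110

Elias gamma(806) = '000000000' + '1100100110' = 0000000001100100110 (19 bits)
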